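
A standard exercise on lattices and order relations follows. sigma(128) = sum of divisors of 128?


sigma(n) = sum of divisors.
Divisors of 128: [1, 2, 4, 8, 16, 32, 64, 128]
Sum = 255


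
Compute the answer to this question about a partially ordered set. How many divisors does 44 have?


Divisors of 44: [1, 2, 4, 11, 22, 44]
Count: 6


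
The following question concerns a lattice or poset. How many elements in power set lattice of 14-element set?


Power set = 2^n.
2^14 = 16384


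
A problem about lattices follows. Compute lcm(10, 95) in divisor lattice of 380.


In a divisor lattice, join = lcm (least common multiple).
gcd(10,95) = 5
lcm(10,95) = 10*95/gcd = 950/5 = 190


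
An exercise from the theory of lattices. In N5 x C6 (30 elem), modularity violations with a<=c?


Modular law: if a <= c then a v (b ^ c) = (a v b) ^ c.
Check all triples (a,b,c) with a <= c among 30 elements.
  e.g. a=(a,0), b=(c,0), c=(b,0): lhs=(a,0) != rhs=(b,0)
  e.g. a=(a,0), b=(c,1), c=(b,0): lhs=(a,0) != rhs=(b,0)
Total violating triples: 126


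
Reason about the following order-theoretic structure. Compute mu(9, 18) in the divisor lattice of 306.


In a divisor lattice, mu(a,b) = mu(b/a) where mu is the classical Mobius function.
b/a = 18/9 = 2
Prime factorization of 2: primes [2]
2 is squarefree with 1 prime factor(s), so mu(2) = (-1)^1 = -1


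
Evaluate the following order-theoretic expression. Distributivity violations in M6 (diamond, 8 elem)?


Distributive law: a ^ (b v c) = (a ^ b) v (a ^ c).
Check all 8^3 = 512 ordered triples (a,b,c).
  e.g. a=a1, b=a2, c=a3: lhs=a1 != rhs=0
  e.g. a=a1, b=a2, c=a4: lhs=a1 != rhs=0
Total violating triples: 120


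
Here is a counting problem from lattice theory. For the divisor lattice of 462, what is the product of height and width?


Height = length of longest chain minus 1; width = size of largest antichain.
A maximum chain: 1 | 11 | 77 | 231 | 462  (height 4).
A maximum antichain: {6, 14, 21, 22, 33, 77}  (width 6).
Product = 4 * 6 = 24


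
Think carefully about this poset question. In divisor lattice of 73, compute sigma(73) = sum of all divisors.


sigma(n) = sum of divisors.
Divisors of 73: [1, 73]
Sum = 74


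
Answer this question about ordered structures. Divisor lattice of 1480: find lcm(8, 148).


In a divisor lattice, join = lcm (least common multiple).
gcd(8,148) = 4
lcm(8,148) = 8*148/gcd = 1184/4 = 296


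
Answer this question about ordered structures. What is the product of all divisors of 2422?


Divisors of 2422: [1, 2, 7, 14, 173, 346, 1211, 2422]
Product = n^(d(n)/2) = 2422^(8/2)
Product = 34410941495056


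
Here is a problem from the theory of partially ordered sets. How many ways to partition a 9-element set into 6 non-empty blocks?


S(n,k) = k*S(n-1,k) + S(n-1,k-1).
S(8,6) = 266, S(8,5) = 1050
S(9,6) = 6*266 + 1050 = 1596 + 1050
S(9,6) = 2646


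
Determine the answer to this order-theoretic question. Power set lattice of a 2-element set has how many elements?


Power set = 2^n.
2^2 = 4


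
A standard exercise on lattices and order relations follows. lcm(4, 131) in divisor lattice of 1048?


Join=lcm.
gcd(4,131)=1
lcm=524


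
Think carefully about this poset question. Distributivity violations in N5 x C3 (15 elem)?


Distributive law: a ^ (b v c) = (a ^ b) v (a ^ c).
Check all 15^3 = 3375 ordered triples (a,b,c).
  e.g. a=(b,0), b=(a,0), c=(c,0): lhs=(b,0) != rhs=(a,0)
  e.g. a=(b,0), b=(a,0), c=(c,1): lhs=(b,0) != rhs=(a,0)
Total violating triples: 54


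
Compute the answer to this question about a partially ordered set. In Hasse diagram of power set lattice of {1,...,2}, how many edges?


A cover relation a -< b holds when a < b with no c strictly between.
Cover relations:
  {} -< {1}
  {} -< {2}
  {1} -< {1,2}
  {2} -< {1,2}
Total: 4


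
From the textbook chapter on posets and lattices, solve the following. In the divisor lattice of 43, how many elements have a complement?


An element a is complemented if some b has a meet b = bottom, a join b = top.
a is complemented iff gcd(a, n/a)=1, i.e. a is a unitary divisor of 43.
Complemented elements: 1, 43
Count: 2


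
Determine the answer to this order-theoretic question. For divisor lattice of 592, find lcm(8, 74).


In a divisor lattice, join = lcm (least common multiple).
Compute lcm iteratively: start with first element, then lcm(current, next).
Elements: [8, 74]
lcm(8,74) = 296
Final lcm = 296


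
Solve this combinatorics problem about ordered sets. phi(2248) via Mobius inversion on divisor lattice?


phi(n) = n * prod_{p|n} (1 - 1/p).
Prime divisors of 2248: [2, 281]
phi(2248) = 2248 * (1 - 1/2) * (1 - 1/281)
phi(2248) = 1120


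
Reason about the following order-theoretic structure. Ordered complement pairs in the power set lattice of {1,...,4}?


Complement pair (a,b): a meet b = bottom, a join b = top.
Here: A intersect B = {} and A union B = {1,...,4}.
Pairs found: ({},{1,2,3,4}), ({1},{2,3,4}), ({2},{1,3,4}), ({3},{1,2,4}), ... (12 more)
Total ordered pairs: 16


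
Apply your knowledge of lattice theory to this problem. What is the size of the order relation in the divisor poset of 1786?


The order relation is {(a,b) : a <= b}, reflexive so it includes (a,a).
Examples: (1,1), (1,1786), (1,19), (1,2), (1,38), ...
Total ordered pairs: 27


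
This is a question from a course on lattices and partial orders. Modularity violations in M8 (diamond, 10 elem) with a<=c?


Modular law: if a <= c then a v (b ^ c) = (a v b) ^ c.
Check all triples (a,b,c) with a <= c among 10 elements.
This lattice is modular (diamonds M_m and their chain-products are modular).
Total violating triples: 0


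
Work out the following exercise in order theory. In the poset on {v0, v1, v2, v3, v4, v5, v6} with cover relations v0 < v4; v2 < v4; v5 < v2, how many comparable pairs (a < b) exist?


A comparable pair {a,b} has a < b or b < a in the order.
Count unordered pairs where one element is strictly below the other.
Examples: {v0,v4}, {v2,v4}, {v2,v5}, {v4,v5}
Total comparable pairs: 4


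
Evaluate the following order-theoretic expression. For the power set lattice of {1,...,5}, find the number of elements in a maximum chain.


A chain is a totally ordered subset; we count the number of elements in a maximum chain.
Compute, for each element x, the size of the longest chain ending at x:
  {}: 1
  {1}: 2
  {2}: 2
  {3}: 2
  {4}: 2
  {5}: 2
  ...
A maximum chain: {} < {1} < {1,2} < {1,2,3} < {1,2,3,4} < {1,2,3,4,5}
Number of elements in the longest chain: 6


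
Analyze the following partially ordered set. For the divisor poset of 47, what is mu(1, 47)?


In a divisor lattice, mu(a,b) = mu(b/a) where mu is the classical Mobius function.
b/a = 47/1 = 47
Prime factorization of 47: primes [47]
47 is squarefree with 1 prime factor(s), so mu(47) = (-1)^1 = -1


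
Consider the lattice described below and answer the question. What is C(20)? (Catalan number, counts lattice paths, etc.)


C(n) = C(2n, n) / (n+1).
C(40, 20) = 137846528820
C(20) = 137846528820 / 21 = 6564120420


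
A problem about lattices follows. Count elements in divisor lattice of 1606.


Divisors of 1606: [1, 2, 11, 22, 73, 146, 803, 1606]
Count: 8


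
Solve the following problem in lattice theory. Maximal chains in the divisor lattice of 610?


A maximal chain goes from the minimum element to a maximal element via cover relations.
Counting all min-to-max paths in the cover graph.
Total maximal chains: 6


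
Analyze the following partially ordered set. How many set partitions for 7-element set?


B(n) = number of set partitions of an n-element set.
B(n) satisfies the recurrence: B(n+1) = sum_k C(n,k)*B(k).
B(7) = 877


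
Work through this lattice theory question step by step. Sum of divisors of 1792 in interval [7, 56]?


Interval [7,56] in divisors of 1792: [7, 14, 28, 56]
Sum = 105


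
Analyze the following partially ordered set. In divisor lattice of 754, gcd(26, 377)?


Meet=gcd.
gcd(26,377)=13


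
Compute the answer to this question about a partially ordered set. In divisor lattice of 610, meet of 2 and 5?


In a divisor lattice, meet = gcd (greatest common divisor).
By Euclidean algorithm or factoring: gcd(2,5) = 1


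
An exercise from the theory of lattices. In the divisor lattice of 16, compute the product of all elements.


Divisors of 16: [1, 2, 4, 8, 16]
Product = n^(d(n)/2) = 16^(5/2)
Product = 1024


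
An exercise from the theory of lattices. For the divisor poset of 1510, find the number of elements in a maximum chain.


A chain is a totally ordered subset; we count the number of elements in a maximum chain.
Compute, for each element x, the size of the longest chain ending at x:
  1: 1
  2: 2
  5: 2
  151: 2
  10: 3
  302: 3
  ...
A maximum chain: 1 < 2 < 10 < 1510
Number of elements in the longest chain: 4


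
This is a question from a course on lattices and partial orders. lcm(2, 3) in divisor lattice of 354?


Join=lcm.
gcd(2,3)=1
lcm=6


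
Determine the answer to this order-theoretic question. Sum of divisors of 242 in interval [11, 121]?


Interval [11,121] in divisors of 242: [11, 121]
Sum = 132


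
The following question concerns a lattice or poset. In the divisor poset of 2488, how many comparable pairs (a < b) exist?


A comparable pair {a,b} has a < b or b < a in the order.
Count unordered pairs where one element is strictly below the other.
Examples: {1,2}, {1,4}, {1,8}, {1,311}, ...
Total comparable pairs: 22


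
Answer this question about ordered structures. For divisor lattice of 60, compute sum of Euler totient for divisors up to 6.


Divisors of 60 up to 6: [1, 2, 3, 4, 5, 6]
phi values: [1, 1, 2, 2, 4, 2]
Sum = 12


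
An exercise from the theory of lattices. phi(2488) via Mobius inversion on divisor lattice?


phi(n) = n * prod_{p|n} (1 - 1/p).
Prime divisors of 2488: [2, 311]
phi(2488) = 2488 * (1 - 1/2) * (1 - 1/311)
phi(2488) = 1240


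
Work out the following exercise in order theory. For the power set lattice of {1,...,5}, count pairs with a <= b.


The order relation is {(a,b) : a <= b}, reflexive so it includes (a,a).
Examples: ({},{}), ({},{1,2}), ({},{1,2,3}), ({},{1,2,3,4}), ({},{1,2,3,4,5}), ...
Total ordered pairs: 243


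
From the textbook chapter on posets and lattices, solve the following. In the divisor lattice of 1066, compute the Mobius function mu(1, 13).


In a divisor lattice, mu(a,b) = mu(b/a) where mu is the classical Mobius function.
b/a = 13/1 = 13
Prime factorization of 13: primes [13]
13 is squarefree with 1 prime factor(s), so mu(13) = (-1)^1 = -1


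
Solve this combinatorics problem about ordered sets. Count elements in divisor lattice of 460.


Divisors of 460: [1, 2, 4, 5, 10, 20, 23, 46, 92, 115, 230, 460]
Count: 12


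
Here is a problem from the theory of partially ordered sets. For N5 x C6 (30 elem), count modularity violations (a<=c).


Modular law: if a <= c then a v (b ^ c) = (a v b) ^ c.
Check all triples (a,b,c) with a <= c among 30 elements.
  e.g. a=(a,0), b=(c,0), c=(b,0): lhs=(a,0) != rhs=(b,0)
  e.g. a=(a,0), b=(c,1), c=(b,0): lhs=(a,0) != rhs=(b,0)
Total violating triples: 126


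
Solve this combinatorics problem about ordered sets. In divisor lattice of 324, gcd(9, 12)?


Meet=gcd.
gcd(9,12)=3


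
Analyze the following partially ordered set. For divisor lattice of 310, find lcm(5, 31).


In a divisor lattice, join = lcm (least common multiple).
Compute lcm iteratively: start with first element, then lcm(current, next).
Elements: [5, 31]
lcm(5,31) = 155
Final lcm = 155


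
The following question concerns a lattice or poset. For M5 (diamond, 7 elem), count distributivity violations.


Distributive law: a ^ (b v c) = (a ^ b) v (a ^ c).
Check all 7^3 = 343 ordered triples (a,b,c).
  e.g. a=a1, b=a2, c=a3: lhs=a1 != rhs=0
  e.g. a=a1, b=a2, c=a4: lhs=a1 != rhs=0
Total violating triples: 60


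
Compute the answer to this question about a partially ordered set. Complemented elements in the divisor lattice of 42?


An element a is complemented if some b has a meet b = bottom, a join b = top.
a is complemented iff gcd(a, n/a)=1, i.e. a is a unitary divisor of 42.
Complemented elements: 1, 2, 3, 6, 7, 14, ... (2 more)
Count: 8


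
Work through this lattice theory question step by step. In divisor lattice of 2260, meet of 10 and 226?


In a divisor lattice, meet = gcd (greatest common divisor).
By Euclidean algorithm or factoring: gcd(10,226) = 2


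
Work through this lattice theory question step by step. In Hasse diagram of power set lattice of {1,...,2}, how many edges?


A cover relation a -< b holds when a < b with no c strictly between.
Cover relations:
  {} -< {1}
  {} -< {2}
  {1} -< {1,2}
  {2} -< {1,2}
Total: 4


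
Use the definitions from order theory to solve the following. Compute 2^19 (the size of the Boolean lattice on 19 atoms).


Power set = 2^n.
2^19 = 524288


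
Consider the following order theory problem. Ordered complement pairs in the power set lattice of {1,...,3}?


Complement pair (a,b): a meet b = bottom, a join b = top.
Here: A intersect B = {} and A union B = {1,...,3}.
Pairs found: ({},{1,2,3}), ({1},{2,3}), ({2},{1,3}), ({3},{1,2}), ... (4 more)
Total ordered pairs: 8


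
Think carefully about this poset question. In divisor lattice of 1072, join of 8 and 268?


In a divisor lattice, join = lcm (least common multiple).
gcd(8,268) = 4
lcm(8,268) = 8*268/gcd = 2144/4 = 536


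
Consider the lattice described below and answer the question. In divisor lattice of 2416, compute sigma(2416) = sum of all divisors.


sigma(n) = sum of divisors.
Divisors of 2416: [1, 2, 4, 8, 16, 151, 302, 604, 1208, 2416]
Sum = 4712


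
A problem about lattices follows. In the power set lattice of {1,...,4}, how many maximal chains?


A maximal chain goes from the minimum element to a maximal element via cover relations.
Counting all min-to-max paths in the cover graph.
Total maximal chains: 24


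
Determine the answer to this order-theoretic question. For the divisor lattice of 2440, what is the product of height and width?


Height = length of longest chain minus 1; width = size of largest antichain.
A maximum chain: 1 | 61 | 305 | 610 | 1220 | 2440  (height 5).
A maximum antichain: {4, 10, 122, 305}  (width 4).
Product = 5 * 4 = 20


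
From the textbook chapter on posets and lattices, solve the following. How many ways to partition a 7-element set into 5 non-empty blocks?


S(n,k) = k*S(n-1,k) + S(n-1,k-1).
S(6,5) = 15, S(6,4) = 65
S(7,5) = 5*15 + 65 = 75 + 65
S(7,5) = 140


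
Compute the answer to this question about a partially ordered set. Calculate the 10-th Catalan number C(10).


C(n) = C(2n, n) / (n+1).
C(20, 10) = 184756
C(10) = 184756 / 11 = 16796


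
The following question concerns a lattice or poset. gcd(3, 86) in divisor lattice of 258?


Meet=gcd.
gcd(3,86)=1


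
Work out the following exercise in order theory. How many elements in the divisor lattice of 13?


Divisors of 13: [1, 13]
Count: 2


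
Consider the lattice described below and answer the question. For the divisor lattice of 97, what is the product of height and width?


Height = length of longest chain minus 1; width = size of largest antichain.
A maximum chain: 1 | 97  (height 1).
A maximum antichain: {1}  (width 1).
Product = 1 * 1 = 1


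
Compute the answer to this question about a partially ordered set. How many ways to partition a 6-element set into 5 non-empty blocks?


S(n,k) = k*S(n-1,k) + S(n-1,k-1).
S(5,5) = 1, S(5,4) = 10
S(6,5) = 5*1 + 10 = 5 + 10
S(6,5) = 15


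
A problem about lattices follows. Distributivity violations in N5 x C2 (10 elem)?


Distributive law: a ^ (b v c) = (a ^ b) v (a ^ c).
Check all 10^3 = 1000 ordered triples (a,b,c).
  e.g. a=(b,0), b=(a,0), c=(c,0): lhs=(b,0) != rhs=(a,0)
  e.g. a=(b,0), b=(a,0), c=(c,1): lhs=(b,0) != rhs=(a,0)
Total violating triples: 16


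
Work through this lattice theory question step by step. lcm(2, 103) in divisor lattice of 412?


Join=lcm.
gcd(2,103)=1
lcm=206


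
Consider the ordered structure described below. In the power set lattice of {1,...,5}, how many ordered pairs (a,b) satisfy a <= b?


The order relation is {(a,b) : a <= b}, reflexive so it includes (a,a).
Examples: ({},{}), ({},{1,2}), ({},{1,2,3}), ({},{1,2,3,4}), ({},{1,2,3,4,5}), ...
Total ordered pairs: 243


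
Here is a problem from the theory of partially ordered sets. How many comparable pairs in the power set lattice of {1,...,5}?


A comparable pair {a,b} has a < b or b < a in the order.
Count unordered pairs where one element is strictly below the other.
Examples: {{},{1}}, {{},{2}}, {{},{3}}, {{},{4}}, ...
Total comparable pairs: 211


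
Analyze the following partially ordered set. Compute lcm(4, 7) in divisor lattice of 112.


In a divisor lattice, join = lcm (least common multiple).
gcd(4,7) = 1
lcm(4,7) = 4*7/gcd = 28/1 = 28


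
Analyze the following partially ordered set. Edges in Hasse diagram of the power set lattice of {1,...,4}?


A cover relation a -< b holds when a < b with no c strictly between.
Cover relations:
  {} -< {1}
  {} -< {2}
  {} -< {3}
  {} -< {4}
  {1} -< {1,2}
  {1} -< {1,3}
  {1} -< {1,4}
  {2} -< {1,2}
  ...24 more
Total: 32


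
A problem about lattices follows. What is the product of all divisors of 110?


Divisors of 110: [1, 2, 5, 10, 11, 22, 55, 110]
Product = n^(d(n)/2) = 110^(8/2)
Product = 146410000


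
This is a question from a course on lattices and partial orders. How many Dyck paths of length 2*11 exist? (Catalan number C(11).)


C(n) = C(2n, n) / (n+1).
C(22, 11) = 705432
C(11) = 705432 / 12 = 58786


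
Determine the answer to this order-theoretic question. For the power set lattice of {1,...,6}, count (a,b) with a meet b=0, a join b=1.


Complement pair (a,b): a meet b = bottom, a join b = top.
Here: A intersect B = {} and A union B = {1,...,6}.
Pairs found: ({},{1,2,3,4,5,6}), ({1},{2,3,4,5,6}), ({2},{1,3,4,5,6}), ({3},{1,2,4,5,6}), ... (60 more)
Total ordered pairs: 64


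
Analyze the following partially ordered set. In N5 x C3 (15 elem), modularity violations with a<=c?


Modular law: if a <= c then a v (b ^ c) = (a v b) ^ c.
Check all triples (a,b,c) with a <= c among 15 elements.
  e.g. a=(a,0), b=(c,0), c=(b,0): lhs=(a,0) != rhs=(b,0)
  e.g. a=(a,0), b=(c,1), c=(b,0): lhs=(a,0) != rhs=(b,0)
Total violating triples: 18


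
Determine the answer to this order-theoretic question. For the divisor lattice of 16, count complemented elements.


An element a is complemented if some b has a meet b = bottom, a join b = top.
a is complemented iff gcd(a, n/a)=1, i.e. a is a unitary divisor of 16.
Complemented elements: 1, 16
Count: 2


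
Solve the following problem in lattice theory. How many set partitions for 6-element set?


B(n) = number of set partitions of an n-element set.
B(n) satisfies the recurrence: B(n+1) = sum_k C(n,k)*B(k).
B(6) = 203


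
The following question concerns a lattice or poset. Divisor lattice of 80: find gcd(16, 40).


In a divisor lattice, meet = gcd (greatest common divisor).
By Euclidean algorithm or factoring: gcd(16,40) = 8


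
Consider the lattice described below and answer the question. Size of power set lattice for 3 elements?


Power set = 2^n.
2^3 = 8


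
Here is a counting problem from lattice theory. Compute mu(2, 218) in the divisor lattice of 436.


In a divisor lattice, mu(a,b) = mu(b/a) where mu is the classical Mobius function.
b/a = 218/2 = 109
Prime factorization of 109: primes [109]
109 is squarefree with 1 prime factor(s), so mu(109) = (-1)^1 = -1


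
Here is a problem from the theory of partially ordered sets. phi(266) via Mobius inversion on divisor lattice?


phi(n) = n * prod_{p|n} (1 - 1/p).
Prime divisors of 266: [2, 7, 19]
phi(266) = 266 * (1 - 1/2) * (1 - 1/7) * (1 - 1/19)
phi(266) = 108


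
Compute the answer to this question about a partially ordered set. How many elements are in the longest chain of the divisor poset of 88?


A chain is a totally ordered subset; we count the number of elements in a maximum chain.
Compute, for each element x, the size of the longest chain ending at x:
  1: 1
  2: 2
  11: 2
  4: 3
  8: 4
  22: 3
  ...
A maximum chain: 1 < 2 < 4 < 8 < 88
Number of elements in the longest chain: 5


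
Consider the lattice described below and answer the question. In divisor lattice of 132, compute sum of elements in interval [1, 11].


Interval [1,11] in divisors of 132: [1, 11]
Sum = 12


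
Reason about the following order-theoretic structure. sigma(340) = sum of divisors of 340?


sigma(n) = sum of divisors.
Divisors of 340: [1, 2, 4, 5, 10, 17, 20, 34, 68, 85, 170, 340]
Sum = 756


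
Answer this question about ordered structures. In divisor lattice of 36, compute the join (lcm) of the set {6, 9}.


In a divisor lattice, join = lcm (least common multiple).
Compute lcm iteratively: start with first element, then lcm(current, next).
Elements: [6, 9]
lcm(6,9) = 18
Final lcm = 18


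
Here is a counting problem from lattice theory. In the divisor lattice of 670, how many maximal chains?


A maximal chain goes from the minimum element to a maximal element via cover relations.
Counting all min-to-max paths in the cover graph.
Total maximal chains: 6


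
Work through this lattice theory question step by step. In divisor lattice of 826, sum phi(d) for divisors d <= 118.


Divisors of 826 up to 118: [1, 2, 7, 14, 59, 118]
phi values: [1, 1, 6, 6, 58, 58]
Sum = 130


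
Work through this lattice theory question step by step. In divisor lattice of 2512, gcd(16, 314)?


Meet=gcd.
gcd(16,314)=2


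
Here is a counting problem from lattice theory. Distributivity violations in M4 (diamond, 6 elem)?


Distributive law: a ^ (b v c) = (a ^ b) v (a ^ c).
Check all 6^3 = 216 ordered triples (a,b,c).
  e.g. a=a1, b=a2, c=a3: lhs=a1 != rhs=0
  e.g. a=a1, b=a2, c=a4: lhs=a1 != rhs=0
Total violating triples: 24


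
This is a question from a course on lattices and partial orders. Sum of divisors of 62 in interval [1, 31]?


Interval [1,31] in divisors of 62: [1, 31]
Sum = 32


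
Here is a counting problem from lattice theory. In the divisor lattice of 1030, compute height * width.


Height = length of longest chain minus 1; width = size of largest antichain.
A maximum chain: 1 | 103 | 515 | 1030  (height 3).
A maximum antichain: {2, 5, 103}  (width 3).
Product = 3 * 3 = 9


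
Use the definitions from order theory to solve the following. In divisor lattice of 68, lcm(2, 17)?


Join=lcm.
gcd(2,17)=1
lcm=34


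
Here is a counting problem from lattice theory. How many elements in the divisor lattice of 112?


Divisors of 112: [1, 2, 4, 7, 8, 14, 16, 28, 56, 112]
Count: 10


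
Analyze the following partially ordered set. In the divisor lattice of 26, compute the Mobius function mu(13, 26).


In a divisor lattice, mu(a,b) = mu(b/a) where mu is the classical Mobius function.
b/a = 26/13 = 2
Prime factorization of 2: primes [2]
2 is squarefree with 1 prime factor(s), so mu(2) = (-1)^1 = -1


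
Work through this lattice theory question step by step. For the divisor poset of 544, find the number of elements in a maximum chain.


A chain is a totally ordered subset; we count the number of elements in a maximum chain.
Compute, for each element x, the size of the longest chain ending at x:
  1: 1
  2: 2
  17: 2
  4: 3
  8: 4
  34: 3
  ...
A maximum chain: 1 < 2 < 4 < 8 < 16 < 32 < 544
Number of elements in the longest chain: 7


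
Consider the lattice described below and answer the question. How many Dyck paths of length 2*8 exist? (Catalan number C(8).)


C(n) = C(2n, n) / (n+1).
C(16, 8) = 12870
C(8) = 12870 / 9 = 1430


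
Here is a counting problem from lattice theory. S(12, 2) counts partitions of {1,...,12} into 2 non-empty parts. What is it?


S(n,k) = k*S(n-1,k) + S(n-1,k-1).
S(11,2) = 1023, S(11,1) = 1
S(12,2) = 2*1023 + 1 = 2046 + 1
S(12,2) = 2047


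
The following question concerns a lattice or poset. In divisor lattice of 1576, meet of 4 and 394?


In a divisor lattice, meet = gcd (greatest common divisor).
By Euclidean algorithm or factoring: gcd(4,394) = 2


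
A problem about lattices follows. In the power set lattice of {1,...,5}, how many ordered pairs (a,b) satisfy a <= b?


The order relation is {(a,b) : a <= b}, reflexive so it includes (a,a).
Examples: ({},{}), ({},{1,2}), ({},{1,2,3}), ({},{1,2,3,4}), ({},{1,2,3,4,5}), ...
Total ordered pairs: 243


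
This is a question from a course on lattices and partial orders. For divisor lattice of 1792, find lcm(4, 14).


In a divisor lattice, join = lcm (least common multiple).
Compute lcm iteratively: start with first element, then lcm(current, next).
Elements: [4, 14]
lcm(4,14) = 28
Final lcm = 28


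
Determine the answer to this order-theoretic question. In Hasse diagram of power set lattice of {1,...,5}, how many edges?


A cover relation a -< b holds when a < b with no c strictly between.
Cover relations:
  {} -< {1}
  {} -< {2}
  {} -< {3}
  {} -< {4}
  {} -< {5}
  {1} -< {1,2}
  {1} -< {1,3}
  {1} -< {1,4}
  ...72 more
Total: 80


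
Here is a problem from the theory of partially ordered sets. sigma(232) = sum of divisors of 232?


sigma(n) = sum of divisors.
Divisors of 232: [1, 2, 4, 8, 29, 58, 116, 232]
Sum = 450


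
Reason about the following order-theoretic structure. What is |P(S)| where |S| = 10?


Power set = 2^n.
2^10 = 1024


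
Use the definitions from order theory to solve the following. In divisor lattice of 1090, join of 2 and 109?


In a divisor lattice, join = lcm (least common multiple).
gcd(2,109) = 1
lcm(2,109) = 2*109/gcd = 218/1 = 218


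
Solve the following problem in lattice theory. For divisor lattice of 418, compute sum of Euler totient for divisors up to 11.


Divisors of 418 up to 11: [1, 2, 11]
phi values: [1, 1, 10]
Sum = 12


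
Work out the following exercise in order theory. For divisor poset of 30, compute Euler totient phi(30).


phi(n) = n * prod_{p|n} (1 - 1/p).
Prime divisors of 30: [2, 3, 5]
phi(30) = 30 * (1 - 1/2) * (1 - 1/3) * (1 - 1/5)
phi(30) = 8


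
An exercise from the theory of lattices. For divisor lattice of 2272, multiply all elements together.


Divisors of 2272: [1, 2, 4, 8, 16, 32, 71, 142, 284, 568, 1136, 2272]
Product = n^(d(n)/2) = 2272^(12/2)
Product = 137546632512252411904


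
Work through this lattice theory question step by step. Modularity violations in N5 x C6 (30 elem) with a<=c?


Modular law: if a <= c then a v (b ^ c) = (a v b) ^ c.
Check all triples (a,b,c) with a <= c among 30 elements.
  e.g. a=(a,0), b=(c,0), c=(b,0): lhs=(a,0) != rhs=(b,0)
  e.g. a=(a,0), b=(c,1), c=(b,0): lhs=(a,0) != rhs=(b,0)
Total violating triples: 126


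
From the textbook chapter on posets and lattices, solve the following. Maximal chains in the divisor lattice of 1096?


A maximal chain goes from the minimum element to a maximal element via cover relations.
Counting all min-to-max paths in the cover graph.
Total maximal chains: 4


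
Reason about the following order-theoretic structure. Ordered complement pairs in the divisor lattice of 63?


Complement pair (a,b): a meet b = bottom, a join b = top.
Here: gcd(a,b)=1 and lcm(a,b)=63, i.e. a*b=63 with a,b coprime.
Pairs found: (1,63), (7,9), (9,7), (63,1)
Total ordered pairs: 4


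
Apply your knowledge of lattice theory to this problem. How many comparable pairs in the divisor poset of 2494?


A comparable pair {a,b} has a < b or b < a in the order.
Count unordered pairs where one element is strictly below the other.
Examples: {1,2}, {1,29}, {1,43}, {1,58}, ...
Total comparable pairs: 19


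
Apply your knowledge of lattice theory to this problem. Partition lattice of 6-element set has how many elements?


B(n) = number of set partitions of an n-element set.
B(n) satisfies the recurrence: B(n+1) = sum_k C(n,k)*B(k).
B(6) = 203


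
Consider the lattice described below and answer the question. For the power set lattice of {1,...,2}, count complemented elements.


An element a is complemented if some b has a meet b = bottom, a join b = top.
every subset A has complement S\A, so all elements are complemented.
Complemented elements: {}, {1}, {2}, {1,2}
Count: 4


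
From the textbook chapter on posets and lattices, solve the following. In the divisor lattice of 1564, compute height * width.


Height = length of longest chain minus 1; width = size of largest antichain.
A maximum chain: 1 | 23 | 391 | 782 | 1564  (height 4).
A maximum antichain: {4, 34, 46, 391}  (width 4).
Product = 4 * 4 = 16


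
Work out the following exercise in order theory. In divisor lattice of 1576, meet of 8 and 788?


In a divisor lattice, meet = gcd (greatest common divisor).
By Euclidean algorithm or factoring: gcd(8,788) = 4


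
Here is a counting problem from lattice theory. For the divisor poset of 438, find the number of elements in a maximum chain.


A chain is a totally ordered subset; we count the number of elements in a maximum chain.
Compute, for each element x, the size of the longest chain ending at x:
  1: 1
  2: 2
  3: 2
  73: 2
  6: 3
  146: 3
  ...
A maximum chain: 1 < 2 < 6 < 438
Number of elements in the longest chain: 4


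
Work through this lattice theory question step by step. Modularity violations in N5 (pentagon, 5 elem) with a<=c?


Modular law: if a <= c then a v (b ^ c) = (a v b) ^ c.
Check all triples (a,b,c) with a <= c among 5 elements.
  e.g. a=a, b=c, c=b: lhs=a != rhs=b
Total violating triples: 1


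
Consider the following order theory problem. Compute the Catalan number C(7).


C(n) = C(2n, n) / (n+1).
C(14, 7) = 3432
C(7) = 3432 / 8 = 429


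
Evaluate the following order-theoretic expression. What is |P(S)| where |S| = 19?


Power set = 2^n.
2^19 = 524288


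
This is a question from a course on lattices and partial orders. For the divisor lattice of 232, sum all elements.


sigma(n) = sum of divisors.
Divisors of 232: [1, 2, 4, 8, 29, 58, 116, 232]
Sum = 450


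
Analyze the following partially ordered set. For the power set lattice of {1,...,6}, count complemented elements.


An element a is complemented if some b has a meet b = bottom, a join b = top.
every subset A has complement S\A, so all elements are complemented.
Complemented elements: {}, {1}, {2}, {3}, {4}, {5}, ... (58 more)
Count: 64


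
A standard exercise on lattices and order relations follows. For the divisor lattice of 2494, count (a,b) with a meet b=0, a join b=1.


Complement pair (a,b): a meet b = bottom, a join b = top.
Here: gcd(a,b)=1 and lcm(a,b)=2494, i.e. a*b=2494 with a,b coprime.
Pairs found: (1,2494), (2,1247), (29,86), (43,58), ... (4 more)
Total ordered pairs: 8


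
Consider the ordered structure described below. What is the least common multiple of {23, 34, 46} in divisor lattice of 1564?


In a divisor lattice, join = lcm (least common multiple).
Compute lcm iteratively: start with first element, then lcm(current, next).
Elements: [23, 34, 46]
lcm(23,34) = 782
lcm(782,46) = 782
Final lcm = 782


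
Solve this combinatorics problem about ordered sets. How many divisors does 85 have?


Divisors of 85: [1, 5, 17, 85]
Count: 4


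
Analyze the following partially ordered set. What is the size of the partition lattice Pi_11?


B(n) = number of set partitions of an n-element set.
B(n) satisfies the recurrence: B(n+1) = sum_k C(n,k)*B(k).
B(11) = 678570


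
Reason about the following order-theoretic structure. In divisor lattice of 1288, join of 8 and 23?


In a divisor lattice, join = lcm (least common multiple).
gcd(8,23) = 1
lcm(8,23) = 8*23/gcd = 184/1 = 184


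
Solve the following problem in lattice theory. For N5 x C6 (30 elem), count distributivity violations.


Distributive law: a ^ (b v c) = (a ^ b) v (a ^ c).
Check all 30^3 = 27000 ordered triples (a,b,c).
  e.g. a=(b,0), b=(a,0), c=(c,0): lhs=(b,0) != rhs=(a,0)
  e.g. a=(b,0), b=(a,0), c=(c,1): lhs=(b,0) != rhs=(a,0)
Total violating triples: 432


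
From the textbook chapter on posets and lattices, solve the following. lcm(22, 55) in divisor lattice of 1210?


Join=lcm.
gcd(22,55)=11
lcm=110


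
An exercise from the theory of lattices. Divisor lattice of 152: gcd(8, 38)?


Meet=gcd.
gcd(8,38)=2


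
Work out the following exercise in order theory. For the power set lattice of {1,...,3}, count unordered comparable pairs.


A comparable pair {a,b} has a < b or b < a in the order.
Count unordered pairs where one element is strictly below the other.
Examples: {{},{1}}, {{},{2}}, {{},{3}}, {{},{1,2}}, ...
Total comparable pairs: 19


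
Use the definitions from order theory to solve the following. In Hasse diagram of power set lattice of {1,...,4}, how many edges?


A cover relation a -< b holds when a < b with no c strictly between.
Cover relations:
  {} -< {1}
  {} -< {2}
  {} -< {3}
  {} -< {4}
  {1} -< {1,2}
  {1} -< {1,3}
  {1} -< {1,4}
  {2} -< {1,2}
  ...24 more
Total: 32


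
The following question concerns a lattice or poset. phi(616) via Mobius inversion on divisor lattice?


phi(n) = n * prod_{p|n} (1 - 1/p).
Prime divisors of 616: [2, 7, 11]
phi(616) = 616 * (1 - 1/2) * (1 - 1/7) * (1 - 1/11)
phi(616) = 240


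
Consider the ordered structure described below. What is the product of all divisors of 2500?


Divisors of 2500: [1, 2, 4, 5, 10, 20, 25, 50, 100, 125, 250, 500, 625, 1250, 2500]
Product = n^(d(n)/2) = 2500^(15/2)
Product = 30517578125000000000000000


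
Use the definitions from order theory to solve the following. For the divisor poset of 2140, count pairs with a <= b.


The order relation is {(a,b) : a <= b}, reflexive so it includes (a,a).
Examples: (1,1), (1,10), (1,107), (1,1070), (1,2), ...
Total ordered pairs: 54


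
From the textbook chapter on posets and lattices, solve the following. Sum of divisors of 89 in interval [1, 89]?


Interval [1,89] in divisors of 89: [1, 89]
Sum = 90


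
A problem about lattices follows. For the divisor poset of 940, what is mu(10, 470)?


In a divisor lattice, mu(a,b) = mu(b/a) where mu is the classical Mobius function.
b/a = 470/10 = 47
Prime factorization of 47: primes [47]
47 is squarefree with 1 prime factor(s), so mu(47) = (-1)^1 = -1


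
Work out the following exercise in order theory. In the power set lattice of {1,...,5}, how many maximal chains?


A maximal chain goes from the minimum element to a maximal element via cover relations.
Counting all min-to-max paths in the cover graph.
Total maximal chains: 120


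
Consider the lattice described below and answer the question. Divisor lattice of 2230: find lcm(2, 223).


In a divisor lattice, join = lcm (least common multiple).
gcd(2,223) = 1
lcm(2,223) = 2*223/gcd = 446/1 = 446


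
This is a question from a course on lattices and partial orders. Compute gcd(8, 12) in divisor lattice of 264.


In a divisor lattice, meet = gcd (greatest common divisor).
By Euclidean algorithm or factoring: gcd(8,12) = 4


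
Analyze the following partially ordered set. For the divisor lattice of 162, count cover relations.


A cover relation a -< b holds when a < b with no c strictly between.
Cover relations:
  1 -< 2
  1 -< 3
  2 -< 6
  3 -< 6
  3 -< 9
  6 -< 18
  9 -< 18
  9 -< 27
  ...5 more
Total: 13


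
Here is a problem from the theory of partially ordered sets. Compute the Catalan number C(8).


C(n) = C(2n, n) / (n+1).
C(16, 8) = 12870
C(8) = 12870 / 9 = 1430


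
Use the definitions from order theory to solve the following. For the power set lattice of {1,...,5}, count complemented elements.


An element a is complemented if some b has a meet b = bottom, a join b = top.
every subset A has complement S\A, so all elements are complemented.
Complemented elements: {}, {1}, {2}, {3}, {4}, {5}, ... (26 more)
Count: 32


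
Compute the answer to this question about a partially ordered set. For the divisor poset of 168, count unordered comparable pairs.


A comparable pair {a,b} has a < b or b < a in the order.
Count unordered pairs where one element is strictly below the other.
Examples: {1,2}, {1,3}, {1,4}, {1,6}, ...
Total comparable pairs: 74


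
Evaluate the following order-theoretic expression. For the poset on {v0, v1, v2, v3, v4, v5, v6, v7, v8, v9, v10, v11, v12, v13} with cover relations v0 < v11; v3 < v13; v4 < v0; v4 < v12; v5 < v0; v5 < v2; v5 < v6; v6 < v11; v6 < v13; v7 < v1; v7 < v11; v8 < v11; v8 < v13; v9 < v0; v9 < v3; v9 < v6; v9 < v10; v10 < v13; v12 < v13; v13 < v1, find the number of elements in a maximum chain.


A chain is a totally ordered subset; we count the number of elements in a maximum chain.
Compute, for each element x, the size of the longest chain ending at x:
  v4: 1
  v5: 1
  v7: 1
  v8: 1
  v9: 1
  v2: 2
  ...
A maximum chain: v9 < v3 < v13 < v1
Number of elements in the longest chain: 4


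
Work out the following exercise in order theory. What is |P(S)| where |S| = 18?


Power set = 2^n.
2^18 = 262144


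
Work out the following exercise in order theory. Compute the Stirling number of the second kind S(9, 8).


S(n,k) = k*S(n-1,k) + S(n-1,k-1).
S(8,8) = 1, S(8,7) = 28
S(9,8) = 8*1 + 28 = 8 + 28
S(9,8) = 36


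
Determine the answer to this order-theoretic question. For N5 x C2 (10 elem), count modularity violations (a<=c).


Modular law: if a <= c then a v (b ^ c) = (a v b) ^ c.
Check all triples (a,b,c) with a <= c among 10 elements.
  e.g. a=(a,0), b=(c,0), c=(b,0): lhs=(a,0) != rhs=(b,0)
  e.g. a=(a,0), b=(c,1), c=(b,0): lhs=(a,0) != rhs=(b,0)
Total violating triples: 6


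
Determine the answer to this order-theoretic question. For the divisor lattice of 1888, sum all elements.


sigma(n) = sum of divisors.
Divisors of 1888: [1, 2, 4, 8, 16, 32, 59, 118, 236, 472, 944, 1888]
Sum = 3780


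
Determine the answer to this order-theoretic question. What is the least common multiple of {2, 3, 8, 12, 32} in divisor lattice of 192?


In a divisor lattice, join = lcm (least common multiple).
Compute lcm iteratively: start with first element, then lcm(current, next).
Elements: [2, 3, 8, 12, 32]
lcm(2,3) = 6
lcm(6,8) = 24
lcm(24,12) = 24
lcm(24,32) = 96
Final lcm = 96


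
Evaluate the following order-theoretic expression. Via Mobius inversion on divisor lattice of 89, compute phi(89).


phi(n) = n * prod_{p|n} (1 - 1/p).
Prime divisors of 89: [89]
phi(89) = 89 * (1 - 1/89)
phi(89) = 88


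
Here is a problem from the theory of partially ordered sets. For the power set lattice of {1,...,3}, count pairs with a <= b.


The order relation is {(a,b) : a <= b}, reflexive so it includes (a,a).
Examples: ({},{}), ({},{1,2}), ({},{1,2,3}), ({},{1,3}), ({},{1}), ...
Total ordered pairs: 27


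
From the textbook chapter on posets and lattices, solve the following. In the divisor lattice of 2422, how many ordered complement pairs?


Complement pair (a,b): a meet b = bottom, a join b = top.
Here: gcd(a,b)=1 and lcm(a,b)=2422, i.e. a*b=2422 with a,b coprime.
Pairs found: (1,2422), (2,1211), (7,346), (14,173), ... (4 more)
Total ordered pairs: 8


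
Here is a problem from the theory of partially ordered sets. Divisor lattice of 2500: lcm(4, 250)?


Join=lcm.
gcd(4,250)=2
lcm=500


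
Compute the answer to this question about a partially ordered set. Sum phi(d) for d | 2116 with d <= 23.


Divisors of 2116 up to 23: [1, 2, 4, 23]
phi values: [1, 1, 2, 22]
Sum = 26


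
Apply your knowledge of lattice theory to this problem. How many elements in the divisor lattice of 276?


Divisors of 276: [1, 2, 3, 4, 6, 12, 23, 46, 69, 92, 138, 276]
Count: 12
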